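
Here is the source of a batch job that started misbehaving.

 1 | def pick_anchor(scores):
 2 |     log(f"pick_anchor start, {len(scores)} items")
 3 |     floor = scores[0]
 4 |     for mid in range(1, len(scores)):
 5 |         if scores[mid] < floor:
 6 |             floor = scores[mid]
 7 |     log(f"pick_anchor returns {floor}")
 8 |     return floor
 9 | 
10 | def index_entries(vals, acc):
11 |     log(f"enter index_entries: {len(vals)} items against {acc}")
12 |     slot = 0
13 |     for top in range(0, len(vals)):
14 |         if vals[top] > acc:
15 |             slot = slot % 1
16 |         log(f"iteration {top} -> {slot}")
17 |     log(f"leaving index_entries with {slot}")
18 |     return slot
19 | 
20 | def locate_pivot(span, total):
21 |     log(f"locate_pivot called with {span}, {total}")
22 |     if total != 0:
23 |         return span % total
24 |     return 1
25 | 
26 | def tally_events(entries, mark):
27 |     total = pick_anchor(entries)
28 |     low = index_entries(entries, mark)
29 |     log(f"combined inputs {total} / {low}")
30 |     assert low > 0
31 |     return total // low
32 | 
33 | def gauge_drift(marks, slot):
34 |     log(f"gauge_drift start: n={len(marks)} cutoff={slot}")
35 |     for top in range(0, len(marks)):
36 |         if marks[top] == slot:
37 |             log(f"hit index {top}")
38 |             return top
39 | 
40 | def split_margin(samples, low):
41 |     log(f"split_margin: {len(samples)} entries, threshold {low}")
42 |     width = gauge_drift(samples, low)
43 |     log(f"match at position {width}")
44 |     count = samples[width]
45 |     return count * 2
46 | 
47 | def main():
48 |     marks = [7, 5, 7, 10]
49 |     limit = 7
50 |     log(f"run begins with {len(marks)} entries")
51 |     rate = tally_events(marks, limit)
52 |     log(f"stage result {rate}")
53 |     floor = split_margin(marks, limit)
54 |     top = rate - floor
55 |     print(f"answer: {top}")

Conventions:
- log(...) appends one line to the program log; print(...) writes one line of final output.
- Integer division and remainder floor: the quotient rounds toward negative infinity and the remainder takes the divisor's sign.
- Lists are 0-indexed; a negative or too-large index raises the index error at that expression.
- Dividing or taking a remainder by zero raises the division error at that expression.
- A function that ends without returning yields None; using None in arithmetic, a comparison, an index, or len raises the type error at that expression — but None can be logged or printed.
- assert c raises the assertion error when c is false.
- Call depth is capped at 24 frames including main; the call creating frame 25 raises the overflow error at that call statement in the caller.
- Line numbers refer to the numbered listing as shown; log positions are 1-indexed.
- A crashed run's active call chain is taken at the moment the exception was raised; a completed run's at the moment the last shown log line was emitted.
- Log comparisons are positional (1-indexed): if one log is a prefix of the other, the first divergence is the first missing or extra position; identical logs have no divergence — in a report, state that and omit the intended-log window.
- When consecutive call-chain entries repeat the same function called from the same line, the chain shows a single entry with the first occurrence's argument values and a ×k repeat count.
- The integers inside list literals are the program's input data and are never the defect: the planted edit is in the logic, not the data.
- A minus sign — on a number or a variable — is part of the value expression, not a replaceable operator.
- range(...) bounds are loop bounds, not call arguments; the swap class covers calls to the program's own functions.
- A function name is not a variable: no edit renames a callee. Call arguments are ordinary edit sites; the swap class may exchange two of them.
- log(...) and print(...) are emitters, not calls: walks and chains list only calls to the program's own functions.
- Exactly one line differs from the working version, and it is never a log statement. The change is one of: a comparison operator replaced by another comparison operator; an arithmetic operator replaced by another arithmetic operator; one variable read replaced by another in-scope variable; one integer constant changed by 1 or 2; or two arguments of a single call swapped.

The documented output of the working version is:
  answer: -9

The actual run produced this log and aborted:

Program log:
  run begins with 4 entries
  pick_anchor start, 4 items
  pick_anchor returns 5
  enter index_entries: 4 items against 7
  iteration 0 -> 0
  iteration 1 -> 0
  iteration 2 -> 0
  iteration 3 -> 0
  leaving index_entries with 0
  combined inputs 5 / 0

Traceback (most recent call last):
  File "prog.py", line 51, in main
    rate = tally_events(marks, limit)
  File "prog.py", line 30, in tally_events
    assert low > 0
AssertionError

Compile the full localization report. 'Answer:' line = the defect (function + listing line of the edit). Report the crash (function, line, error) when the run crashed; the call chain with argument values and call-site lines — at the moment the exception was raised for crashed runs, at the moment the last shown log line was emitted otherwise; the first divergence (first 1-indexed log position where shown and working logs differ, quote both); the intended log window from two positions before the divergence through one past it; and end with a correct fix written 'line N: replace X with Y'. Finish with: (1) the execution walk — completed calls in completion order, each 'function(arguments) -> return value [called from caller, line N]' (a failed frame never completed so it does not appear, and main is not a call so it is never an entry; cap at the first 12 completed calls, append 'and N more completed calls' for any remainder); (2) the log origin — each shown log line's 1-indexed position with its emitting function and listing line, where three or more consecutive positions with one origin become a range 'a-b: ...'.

Answer: the defect is in index_entries at line 15.
Core observation: The earliest visible damage is log position 8 — 'iteration 3 -> 0' rather than the intended 'iteration 3 -> 1'.
Crash: tally_events, line 30, AssertionError.
Call chain: main -> tally_events([7, 5, 7, 10], 7) (called at line 51).
First divergence: position 8 — the shown line 'iteration 3 -> 0' should read 'iteration 3 -> 1'.
Intended log window:
  6: iteration 1 -> 0
  7: iteration 2 -> 0
  8: iteration 3 -> 1
  9: leaving index_entries with 1
Execution walk:
  pick_anchor([7, 5, 7, 10]) -> 5  [called from tally_events, line 27]
  index_entries([7, 5, 7, 10], 7) -> 0  [called from tally_events, line 28]
Log line origins:
  1: from main, line 50
  2: from pick_anchor, line 2
  3: from pick_anchor, line 7
  4: from index_entries, line 11
  5-8: from index_entries, line 16
  9: from index_entries, line 17
  10: from tally_events, line 29
A correct fix: line 15: replace `%` with `+`.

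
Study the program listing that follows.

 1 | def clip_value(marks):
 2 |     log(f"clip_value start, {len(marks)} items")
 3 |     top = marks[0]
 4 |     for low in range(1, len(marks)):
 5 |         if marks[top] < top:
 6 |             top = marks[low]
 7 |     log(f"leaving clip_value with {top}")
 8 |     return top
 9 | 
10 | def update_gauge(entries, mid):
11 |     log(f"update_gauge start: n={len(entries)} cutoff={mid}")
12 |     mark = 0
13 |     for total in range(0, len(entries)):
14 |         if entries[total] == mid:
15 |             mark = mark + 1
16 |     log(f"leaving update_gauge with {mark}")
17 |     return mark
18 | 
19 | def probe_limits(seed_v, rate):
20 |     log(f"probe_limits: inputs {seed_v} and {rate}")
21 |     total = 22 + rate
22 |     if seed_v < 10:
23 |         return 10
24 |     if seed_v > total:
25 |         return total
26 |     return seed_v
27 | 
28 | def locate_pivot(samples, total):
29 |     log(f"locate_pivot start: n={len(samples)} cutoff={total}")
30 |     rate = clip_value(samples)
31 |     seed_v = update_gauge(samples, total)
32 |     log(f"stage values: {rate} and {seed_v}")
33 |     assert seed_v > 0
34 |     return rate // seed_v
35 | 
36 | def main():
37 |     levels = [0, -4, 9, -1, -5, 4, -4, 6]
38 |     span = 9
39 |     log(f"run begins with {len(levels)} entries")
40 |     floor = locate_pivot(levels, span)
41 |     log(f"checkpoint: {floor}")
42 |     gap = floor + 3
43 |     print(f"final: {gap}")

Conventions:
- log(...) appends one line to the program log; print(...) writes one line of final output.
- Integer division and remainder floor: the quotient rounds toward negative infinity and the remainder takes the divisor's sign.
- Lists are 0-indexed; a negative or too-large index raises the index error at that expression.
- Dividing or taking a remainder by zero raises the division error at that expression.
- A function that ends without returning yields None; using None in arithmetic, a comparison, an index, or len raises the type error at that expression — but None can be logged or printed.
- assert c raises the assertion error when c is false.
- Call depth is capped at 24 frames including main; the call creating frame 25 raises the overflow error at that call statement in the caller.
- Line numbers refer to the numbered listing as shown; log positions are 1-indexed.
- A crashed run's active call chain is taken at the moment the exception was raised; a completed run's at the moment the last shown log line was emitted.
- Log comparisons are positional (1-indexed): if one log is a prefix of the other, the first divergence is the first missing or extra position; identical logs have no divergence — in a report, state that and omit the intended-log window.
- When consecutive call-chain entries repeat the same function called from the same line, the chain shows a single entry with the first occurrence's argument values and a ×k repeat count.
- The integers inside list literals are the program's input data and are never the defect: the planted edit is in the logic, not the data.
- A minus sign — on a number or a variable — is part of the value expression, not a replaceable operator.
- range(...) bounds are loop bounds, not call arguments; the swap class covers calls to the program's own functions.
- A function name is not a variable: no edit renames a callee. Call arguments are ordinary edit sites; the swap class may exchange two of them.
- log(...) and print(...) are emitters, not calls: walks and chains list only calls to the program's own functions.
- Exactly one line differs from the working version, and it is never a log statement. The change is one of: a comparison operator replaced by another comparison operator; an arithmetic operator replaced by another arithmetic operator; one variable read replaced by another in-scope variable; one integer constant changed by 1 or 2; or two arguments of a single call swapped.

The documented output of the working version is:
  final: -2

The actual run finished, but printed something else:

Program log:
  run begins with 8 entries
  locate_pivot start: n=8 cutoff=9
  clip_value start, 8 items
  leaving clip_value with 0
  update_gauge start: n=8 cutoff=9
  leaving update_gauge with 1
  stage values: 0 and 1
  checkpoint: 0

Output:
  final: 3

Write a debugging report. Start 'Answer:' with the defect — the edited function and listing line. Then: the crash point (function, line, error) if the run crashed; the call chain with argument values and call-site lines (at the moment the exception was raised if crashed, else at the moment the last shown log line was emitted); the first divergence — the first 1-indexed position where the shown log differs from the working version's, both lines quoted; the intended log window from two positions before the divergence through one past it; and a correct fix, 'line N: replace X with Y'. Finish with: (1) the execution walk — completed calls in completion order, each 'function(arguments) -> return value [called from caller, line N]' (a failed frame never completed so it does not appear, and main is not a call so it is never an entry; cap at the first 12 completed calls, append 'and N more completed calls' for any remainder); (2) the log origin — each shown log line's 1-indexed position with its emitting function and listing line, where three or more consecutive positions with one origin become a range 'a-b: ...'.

Answer: the defect is in clip_value at line 5.
Key observation: Everything matches until log position 4, which reads 'leaving clip_value with 0' in place of 'leaving clip_value with -5'.
Call chain: main.
First divergence: position 4 — shown 'leaving clip_value with 0', intended 'leaving clip_value with -5'.
Intended log window:
  2: locate_pivot start: n=8 cutoff=9
  3: clip_value start, 8 items
  4: leaving clip_value with -5
  5: update_gauge start: n=8 cutoff=9
Execution walk:
  clip_value([0, -4, 9, -1, -5, 4, -4, 6]) -> 0  [called from locate_pivot, line 30]
  update_gauge([0, -4, 9, -1, -5, 4, -4, 6], 9) -> 1  [called from locate_pivot, line 31]
  locate_pivot([0, -4, 9, -1, -5, 4, -4, 6], 9) -> 0  [called from main, line 40]
Log line origins:
  1: logged in main at line 39
  2: logged in locate_pivot at line 29
  3: logged in clip_value at line 2
  4: logged in clip_value at line 7
  5: logged in update_gauge at line 11
  6: logged in update_gauge at line 16
  7: logged in locate_pivot at line 32
  8: logged in main at line 41
A correct fix: line 5: replace `marks[top]` with `marks[low]`.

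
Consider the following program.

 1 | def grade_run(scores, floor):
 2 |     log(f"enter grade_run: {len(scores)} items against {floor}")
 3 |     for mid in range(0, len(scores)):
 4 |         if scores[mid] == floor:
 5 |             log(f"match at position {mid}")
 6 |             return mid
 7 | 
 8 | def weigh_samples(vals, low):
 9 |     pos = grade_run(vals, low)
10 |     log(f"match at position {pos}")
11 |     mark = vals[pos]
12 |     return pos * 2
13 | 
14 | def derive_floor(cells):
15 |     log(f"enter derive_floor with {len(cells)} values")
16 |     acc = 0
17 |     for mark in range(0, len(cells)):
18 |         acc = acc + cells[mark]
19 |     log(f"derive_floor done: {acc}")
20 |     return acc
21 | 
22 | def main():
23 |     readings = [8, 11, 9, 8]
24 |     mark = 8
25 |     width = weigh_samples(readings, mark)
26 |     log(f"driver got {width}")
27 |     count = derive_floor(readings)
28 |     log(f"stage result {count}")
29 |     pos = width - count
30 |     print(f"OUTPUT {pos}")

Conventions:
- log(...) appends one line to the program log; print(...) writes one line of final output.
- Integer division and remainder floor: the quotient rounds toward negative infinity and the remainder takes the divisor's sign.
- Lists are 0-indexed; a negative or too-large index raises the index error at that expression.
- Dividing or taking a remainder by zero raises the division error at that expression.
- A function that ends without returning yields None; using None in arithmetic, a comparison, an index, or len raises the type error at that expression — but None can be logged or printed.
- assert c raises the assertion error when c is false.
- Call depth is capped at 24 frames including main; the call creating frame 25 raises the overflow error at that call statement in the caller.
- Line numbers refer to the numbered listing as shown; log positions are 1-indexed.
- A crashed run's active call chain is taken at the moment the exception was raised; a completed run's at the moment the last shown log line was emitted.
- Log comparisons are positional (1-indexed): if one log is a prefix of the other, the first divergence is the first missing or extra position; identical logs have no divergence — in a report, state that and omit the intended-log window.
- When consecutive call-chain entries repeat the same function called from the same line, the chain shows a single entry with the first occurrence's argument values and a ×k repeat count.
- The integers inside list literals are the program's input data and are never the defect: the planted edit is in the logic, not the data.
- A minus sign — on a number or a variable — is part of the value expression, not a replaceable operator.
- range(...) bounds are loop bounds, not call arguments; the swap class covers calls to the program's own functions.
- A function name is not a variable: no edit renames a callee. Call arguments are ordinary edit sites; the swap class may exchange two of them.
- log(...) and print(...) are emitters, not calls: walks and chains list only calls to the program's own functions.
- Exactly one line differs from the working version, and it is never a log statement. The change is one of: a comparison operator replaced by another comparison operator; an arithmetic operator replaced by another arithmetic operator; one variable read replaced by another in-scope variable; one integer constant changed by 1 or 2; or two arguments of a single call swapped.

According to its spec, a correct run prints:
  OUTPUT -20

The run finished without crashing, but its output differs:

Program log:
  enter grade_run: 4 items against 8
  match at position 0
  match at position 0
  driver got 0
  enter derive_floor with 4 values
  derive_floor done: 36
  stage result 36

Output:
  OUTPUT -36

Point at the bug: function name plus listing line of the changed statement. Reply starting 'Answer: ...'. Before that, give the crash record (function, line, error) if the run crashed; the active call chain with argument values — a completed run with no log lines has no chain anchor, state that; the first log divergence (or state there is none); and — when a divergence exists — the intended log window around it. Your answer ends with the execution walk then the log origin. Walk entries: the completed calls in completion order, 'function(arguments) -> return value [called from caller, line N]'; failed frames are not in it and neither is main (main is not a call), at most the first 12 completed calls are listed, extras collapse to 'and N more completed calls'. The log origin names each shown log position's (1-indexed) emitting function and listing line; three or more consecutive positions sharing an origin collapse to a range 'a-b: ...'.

Answer: the defect is in weigh_samples at line 12.
Key observation: Log line 4 is where behavior first shows: 'driver got 0' appears instead of 'driver got 16'.
Call chain: main.
First divergence: position 4 — shown 'driver got 0', intended 'driver got 16'.
Intended log window:
  2: match at position 0
  3: match at position 0
  4: driver got 16
  5: enter derive_floor with 4 values
Execution walk:
  grade_run([8, 11, 9, 8], 8) -> 0  [called from weigh_samples, line 9]
  weigh_samples([8, 11, 9, 8], 8) -> 0  [called from main, line 25]
  derive_floor([8, 11, 9, 8]) -> 36  [called from main, line 27]
Log line origins:
  1: logged in grade_run at line 2
  2: logged in grade_run at line 5
  3: logged in weigh_samples at line 10
  4: logged in main at line 26
  5: logged in derive_floor at line 15
  6: logged in derive_floor at line 19
  7: logged in main at line 28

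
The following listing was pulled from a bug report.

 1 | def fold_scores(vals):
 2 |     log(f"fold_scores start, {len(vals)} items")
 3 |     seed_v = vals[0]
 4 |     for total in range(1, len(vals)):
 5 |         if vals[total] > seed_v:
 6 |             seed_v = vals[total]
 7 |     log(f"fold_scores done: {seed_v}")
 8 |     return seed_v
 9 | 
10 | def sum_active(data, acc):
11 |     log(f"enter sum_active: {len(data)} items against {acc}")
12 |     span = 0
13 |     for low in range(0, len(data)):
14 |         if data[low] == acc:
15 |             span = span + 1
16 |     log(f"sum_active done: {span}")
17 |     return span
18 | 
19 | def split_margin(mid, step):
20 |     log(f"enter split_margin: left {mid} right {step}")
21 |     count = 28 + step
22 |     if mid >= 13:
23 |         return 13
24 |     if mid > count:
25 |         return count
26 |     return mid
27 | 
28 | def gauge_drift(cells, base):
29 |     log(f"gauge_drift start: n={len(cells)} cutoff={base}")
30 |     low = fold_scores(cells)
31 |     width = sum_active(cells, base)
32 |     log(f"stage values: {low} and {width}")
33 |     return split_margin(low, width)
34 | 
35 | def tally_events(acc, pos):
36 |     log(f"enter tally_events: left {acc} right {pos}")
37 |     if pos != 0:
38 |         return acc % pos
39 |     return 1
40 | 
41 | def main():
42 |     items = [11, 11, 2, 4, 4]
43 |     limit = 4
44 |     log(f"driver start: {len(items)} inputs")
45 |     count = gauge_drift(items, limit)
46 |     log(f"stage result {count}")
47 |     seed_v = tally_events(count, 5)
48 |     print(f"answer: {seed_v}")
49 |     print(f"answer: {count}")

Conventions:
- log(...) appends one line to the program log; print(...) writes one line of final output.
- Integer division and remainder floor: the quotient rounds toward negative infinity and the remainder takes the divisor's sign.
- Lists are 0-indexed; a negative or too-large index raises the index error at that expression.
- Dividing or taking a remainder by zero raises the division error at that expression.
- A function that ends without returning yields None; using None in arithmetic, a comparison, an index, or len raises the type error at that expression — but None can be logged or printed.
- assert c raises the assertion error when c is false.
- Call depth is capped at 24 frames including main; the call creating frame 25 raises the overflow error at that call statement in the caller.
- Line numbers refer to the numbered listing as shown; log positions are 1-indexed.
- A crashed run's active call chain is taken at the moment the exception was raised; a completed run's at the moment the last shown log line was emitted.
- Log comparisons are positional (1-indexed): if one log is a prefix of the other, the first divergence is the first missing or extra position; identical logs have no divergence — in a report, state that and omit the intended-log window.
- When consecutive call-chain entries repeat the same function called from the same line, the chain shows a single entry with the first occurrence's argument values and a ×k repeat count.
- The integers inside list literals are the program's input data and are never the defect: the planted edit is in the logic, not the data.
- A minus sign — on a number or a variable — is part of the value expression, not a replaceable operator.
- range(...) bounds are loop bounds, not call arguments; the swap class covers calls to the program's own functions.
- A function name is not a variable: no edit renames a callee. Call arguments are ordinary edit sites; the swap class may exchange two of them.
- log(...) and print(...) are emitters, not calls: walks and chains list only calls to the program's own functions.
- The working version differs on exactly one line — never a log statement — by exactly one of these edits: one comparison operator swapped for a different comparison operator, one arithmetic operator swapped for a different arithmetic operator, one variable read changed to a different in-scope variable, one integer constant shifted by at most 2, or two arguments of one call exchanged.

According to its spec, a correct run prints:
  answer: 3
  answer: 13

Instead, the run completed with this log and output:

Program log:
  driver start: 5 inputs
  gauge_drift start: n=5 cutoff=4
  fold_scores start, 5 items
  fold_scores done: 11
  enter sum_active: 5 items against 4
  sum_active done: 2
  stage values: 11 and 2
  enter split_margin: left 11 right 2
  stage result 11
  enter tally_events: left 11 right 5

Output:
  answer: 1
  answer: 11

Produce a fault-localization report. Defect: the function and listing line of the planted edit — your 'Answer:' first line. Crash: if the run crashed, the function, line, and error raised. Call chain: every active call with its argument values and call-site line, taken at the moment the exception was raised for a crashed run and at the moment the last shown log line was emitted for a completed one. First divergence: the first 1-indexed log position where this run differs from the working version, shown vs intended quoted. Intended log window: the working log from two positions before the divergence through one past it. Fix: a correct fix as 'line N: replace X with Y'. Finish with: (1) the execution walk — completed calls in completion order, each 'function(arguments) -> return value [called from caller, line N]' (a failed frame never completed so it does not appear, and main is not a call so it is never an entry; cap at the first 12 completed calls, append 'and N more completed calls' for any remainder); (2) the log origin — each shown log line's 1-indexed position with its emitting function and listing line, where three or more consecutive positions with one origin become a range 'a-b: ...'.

Answer: the defect is in split_margin at line 22.
Core observation: The log first diverges at position 9: the faulty run prints 'stage result 11' where the working version prints 'stage result 13'.
Call chain: main -> tally_events(11, 5) (called at line 47).
First divergence: position 9 — shown 'stage result 11', intended 'stage result 13'.
Intended log window:
  7: stage values: 11 and 2
  8: enter split_margin: left 11 right 2
  9: stage result 13
  10: enter tally_events: left 13 right 5
Execution walk:
  fold_scores([11, 11, 2, 4, 4]) -> 11  [called from gauge_drift, line 30]
  sum_active([11, 11, 2, 4, 4], 4) -> 2  [called from gauge_drift, line 31]
  split_margin(11, 2) -> 11  [called from gauge_drift, line 33]
  gauge_drift([11, 11, 2, 4, 4], 4) -> 11  [called from main, line 45]
  tally_events(11, 5) -> 1  [called from main, line 47]
Log origin:
  1 — main, line 44
  2 — gauge_drift, line 29
  3 — fold_scores, line 2
  4 — fold_scores, line 7
  5 — sum_active, line 11
  6 — sum_active, line 16
  7 — gauge_drift, line 32
  8 — split_margin, line 20
  9 — main, line 46
  10 — tally_events, line 36
A correct fix: line 22: replace `>=` with `<`.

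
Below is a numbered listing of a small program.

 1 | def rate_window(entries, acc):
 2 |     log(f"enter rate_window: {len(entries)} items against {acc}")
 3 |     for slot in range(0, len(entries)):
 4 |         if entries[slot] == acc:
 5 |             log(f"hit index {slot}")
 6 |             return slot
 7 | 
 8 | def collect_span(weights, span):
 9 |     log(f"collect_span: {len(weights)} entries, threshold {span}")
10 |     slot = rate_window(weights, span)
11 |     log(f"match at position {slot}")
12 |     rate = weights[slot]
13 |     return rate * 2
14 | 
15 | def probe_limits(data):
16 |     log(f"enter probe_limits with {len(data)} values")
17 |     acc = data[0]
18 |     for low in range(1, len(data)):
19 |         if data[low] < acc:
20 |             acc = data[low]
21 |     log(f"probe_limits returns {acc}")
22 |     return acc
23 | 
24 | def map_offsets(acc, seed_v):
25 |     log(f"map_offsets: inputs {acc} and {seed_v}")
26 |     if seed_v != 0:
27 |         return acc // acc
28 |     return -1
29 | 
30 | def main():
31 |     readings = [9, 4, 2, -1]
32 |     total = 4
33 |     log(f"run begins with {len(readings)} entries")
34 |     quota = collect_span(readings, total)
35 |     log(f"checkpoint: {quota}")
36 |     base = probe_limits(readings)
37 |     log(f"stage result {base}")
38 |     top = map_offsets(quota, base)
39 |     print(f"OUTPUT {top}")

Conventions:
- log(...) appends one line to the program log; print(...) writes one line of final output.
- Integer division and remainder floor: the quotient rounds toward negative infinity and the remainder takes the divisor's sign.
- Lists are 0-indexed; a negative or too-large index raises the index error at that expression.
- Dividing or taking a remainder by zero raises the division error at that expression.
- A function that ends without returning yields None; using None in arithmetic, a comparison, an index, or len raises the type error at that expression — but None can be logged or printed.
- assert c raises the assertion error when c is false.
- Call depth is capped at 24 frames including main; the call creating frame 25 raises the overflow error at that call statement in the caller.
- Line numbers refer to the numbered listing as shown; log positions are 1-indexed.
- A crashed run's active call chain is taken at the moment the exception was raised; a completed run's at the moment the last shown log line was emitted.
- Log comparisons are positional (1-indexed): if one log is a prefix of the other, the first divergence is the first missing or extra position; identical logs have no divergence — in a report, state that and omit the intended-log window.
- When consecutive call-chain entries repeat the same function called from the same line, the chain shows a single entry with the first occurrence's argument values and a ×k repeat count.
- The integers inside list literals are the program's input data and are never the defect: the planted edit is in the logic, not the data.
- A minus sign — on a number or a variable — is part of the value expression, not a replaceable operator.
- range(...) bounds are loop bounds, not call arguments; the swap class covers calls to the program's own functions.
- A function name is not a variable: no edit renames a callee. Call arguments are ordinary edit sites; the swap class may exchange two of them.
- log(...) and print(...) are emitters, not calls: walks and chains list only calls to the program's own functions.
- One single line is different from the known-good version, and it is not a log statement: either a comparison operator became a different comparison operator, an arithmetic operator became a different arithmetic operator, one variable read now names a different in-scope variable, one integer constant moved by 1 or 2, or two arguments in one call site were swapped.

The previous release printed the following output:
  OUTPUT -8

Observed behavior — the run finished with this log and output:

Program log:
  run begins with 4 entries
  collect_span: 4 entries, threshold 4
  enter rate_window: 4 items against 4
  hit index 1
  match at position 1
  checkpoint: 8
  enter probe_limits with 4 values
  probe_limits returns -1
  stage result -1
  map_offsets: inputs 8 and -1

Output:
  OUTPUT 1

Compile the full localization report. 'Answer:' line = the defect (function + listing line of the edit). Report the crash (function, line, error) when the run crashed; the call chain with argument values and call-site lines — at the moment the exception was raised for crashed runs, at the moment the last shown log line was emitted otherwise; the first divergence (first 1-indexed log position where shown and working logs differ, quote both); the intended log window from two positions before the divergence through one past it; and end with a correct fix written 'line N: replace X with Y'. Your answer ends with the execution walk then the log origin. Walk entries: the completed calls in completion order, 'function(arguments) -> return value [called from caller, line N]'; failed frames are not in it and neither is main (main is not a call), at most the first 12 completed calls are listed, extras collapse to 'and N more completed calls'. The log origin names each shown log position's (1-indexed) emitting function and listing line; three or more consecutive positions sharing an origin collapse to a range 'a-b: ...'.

Answer: the defect is in map_offsets at line 27.
Key fact: The logs agree in full; only the final output differs.
Call chain: main -> map_offsets(8, -1) (called at line 38).
First divergence: none — the logs agree in full.
Execution walk:
  rate_window([9, 4, 2, -1], 4) -> 1  [called from collect_span, line 10]
  collect_span([9, 4, 2, -1], 4) -> 8  [called from main, line 34]
  probe_limits([9, 4, 2, -1]) -> -1  [called from main, line 36]
  map_offsets(8, -1) -> 1  [called from main, line 38]
Origin of each log line:
  1 — main, line 33
  2 — collect_span, line 9
  3 — rate_window, line 2
  4 — rate_window, line 5
  5 — collect_span, line 11
  6 — main, line 35
  7 — probe_limits, line 16
  8 — probe_limits, line 21
  9 — main, line 37
  10 — map_offsets, line 25
A correct fix: line 27: replace `acc // acc` with `acc // seed_v`.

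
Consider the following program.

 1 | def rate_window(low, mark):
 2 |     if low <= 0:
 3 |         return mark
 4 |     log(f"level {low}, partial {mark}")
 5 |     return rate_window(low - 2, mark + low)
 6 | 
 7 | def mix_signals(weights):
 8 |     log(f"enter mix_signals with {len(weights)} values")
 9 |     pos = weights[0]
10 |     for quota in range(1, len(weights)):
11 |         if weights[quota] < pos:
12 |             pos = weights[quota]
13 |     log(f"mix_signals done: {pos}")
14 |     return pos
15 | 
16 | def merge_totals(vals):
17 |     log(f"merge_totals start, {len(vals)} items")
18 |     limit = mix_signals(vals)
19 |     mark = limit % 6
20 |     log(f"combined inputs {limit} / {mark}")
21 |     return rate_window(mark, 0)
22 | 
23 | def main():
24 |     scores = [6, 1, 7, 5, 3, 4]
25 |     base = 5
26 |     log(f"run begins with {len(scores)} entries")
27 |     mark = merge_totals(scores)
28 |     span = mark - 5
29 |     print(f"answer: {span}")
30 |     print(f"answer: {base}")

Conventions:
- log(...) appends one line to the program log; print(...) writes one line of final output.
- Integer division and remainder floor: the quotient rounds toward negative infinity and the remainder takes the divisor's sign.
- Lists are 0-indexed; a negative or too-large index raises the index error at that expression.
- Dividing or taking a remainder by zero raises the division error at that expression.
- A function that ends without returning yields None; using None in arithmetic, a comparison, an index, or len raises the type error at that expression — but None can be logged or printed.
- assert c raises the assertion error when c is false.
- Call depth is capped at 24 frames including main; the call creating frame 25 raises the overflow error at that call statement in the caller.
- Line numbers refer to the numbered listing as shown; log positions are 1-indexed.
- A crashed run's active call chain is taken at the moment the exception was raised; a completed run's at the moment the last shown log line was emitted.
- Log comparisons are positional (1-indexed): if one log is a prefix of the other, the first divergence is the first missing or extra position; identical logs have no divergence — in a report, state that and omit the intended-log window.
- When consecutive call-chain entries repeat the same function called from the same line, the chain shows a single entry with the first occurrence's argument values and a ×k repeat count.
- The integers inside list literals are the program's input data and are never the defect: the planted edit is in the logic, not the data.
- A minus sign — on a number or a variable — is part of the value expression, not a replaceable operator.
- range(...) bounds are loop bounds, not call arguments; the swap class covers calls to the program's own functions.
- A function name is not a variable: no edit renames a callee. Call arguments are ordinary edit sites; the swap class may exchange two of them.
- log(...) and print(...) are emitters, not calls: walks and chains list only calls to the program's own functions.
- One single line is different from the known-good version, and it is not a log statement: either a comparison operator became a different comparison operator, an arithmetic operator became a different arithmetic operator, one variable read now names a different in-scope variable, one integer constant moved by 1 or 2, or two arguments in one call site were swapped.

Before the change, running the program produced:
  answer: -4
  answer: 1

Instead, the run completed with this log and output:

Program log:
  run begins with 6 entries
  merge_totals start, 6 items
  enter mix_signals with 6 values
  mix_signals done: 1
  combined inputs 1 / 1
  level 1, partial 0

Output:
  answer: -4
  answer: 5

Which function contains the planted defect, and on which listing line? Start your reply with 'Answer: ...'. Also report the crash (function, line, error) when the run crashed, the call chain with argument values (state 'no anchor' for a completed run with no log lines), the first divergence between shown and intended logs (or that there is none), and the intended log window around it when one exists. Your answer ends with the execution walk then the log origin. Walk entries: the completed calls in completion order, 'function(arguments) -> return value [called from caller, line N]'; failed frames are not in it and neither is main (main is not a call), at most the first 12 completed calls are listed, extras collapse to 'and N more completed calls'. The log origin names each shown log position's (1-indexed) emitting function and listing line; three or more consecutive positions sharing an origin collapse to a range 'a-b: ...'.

Answer: the defect is in main at line 30.
Key observation: Log streams are identical — the defect surfaces only in the printed output.
Call chain: main -> merge_totals([6, 1, 7, 5, 3, 4]) (called at line 27) -> rate_window(1, 0) (called at line 21).
First divergence: none — the logs agree in full.
Execution walk:
  mix_signals([6, 1, 7, 5, 3, 4]) -> 1  [called from merge_totals, line 18]
  rate_window(-1, 1) -> 1  [called from rate_window, line 5]
  rate_window(1, 0) -> 1  [called from merge_totals, line 21]
  merge_totals([6, 1, 7, 5, 3, 4]) -> 1  [called from main, line 27]
Log origins:
  1 — main, line 26
  2 — merge_totals, line 17
  3 — mix_signals, line 8
  4 — mix_signals, line 13
  5 — merge_totals, line 20
  6 — rate_window, line 4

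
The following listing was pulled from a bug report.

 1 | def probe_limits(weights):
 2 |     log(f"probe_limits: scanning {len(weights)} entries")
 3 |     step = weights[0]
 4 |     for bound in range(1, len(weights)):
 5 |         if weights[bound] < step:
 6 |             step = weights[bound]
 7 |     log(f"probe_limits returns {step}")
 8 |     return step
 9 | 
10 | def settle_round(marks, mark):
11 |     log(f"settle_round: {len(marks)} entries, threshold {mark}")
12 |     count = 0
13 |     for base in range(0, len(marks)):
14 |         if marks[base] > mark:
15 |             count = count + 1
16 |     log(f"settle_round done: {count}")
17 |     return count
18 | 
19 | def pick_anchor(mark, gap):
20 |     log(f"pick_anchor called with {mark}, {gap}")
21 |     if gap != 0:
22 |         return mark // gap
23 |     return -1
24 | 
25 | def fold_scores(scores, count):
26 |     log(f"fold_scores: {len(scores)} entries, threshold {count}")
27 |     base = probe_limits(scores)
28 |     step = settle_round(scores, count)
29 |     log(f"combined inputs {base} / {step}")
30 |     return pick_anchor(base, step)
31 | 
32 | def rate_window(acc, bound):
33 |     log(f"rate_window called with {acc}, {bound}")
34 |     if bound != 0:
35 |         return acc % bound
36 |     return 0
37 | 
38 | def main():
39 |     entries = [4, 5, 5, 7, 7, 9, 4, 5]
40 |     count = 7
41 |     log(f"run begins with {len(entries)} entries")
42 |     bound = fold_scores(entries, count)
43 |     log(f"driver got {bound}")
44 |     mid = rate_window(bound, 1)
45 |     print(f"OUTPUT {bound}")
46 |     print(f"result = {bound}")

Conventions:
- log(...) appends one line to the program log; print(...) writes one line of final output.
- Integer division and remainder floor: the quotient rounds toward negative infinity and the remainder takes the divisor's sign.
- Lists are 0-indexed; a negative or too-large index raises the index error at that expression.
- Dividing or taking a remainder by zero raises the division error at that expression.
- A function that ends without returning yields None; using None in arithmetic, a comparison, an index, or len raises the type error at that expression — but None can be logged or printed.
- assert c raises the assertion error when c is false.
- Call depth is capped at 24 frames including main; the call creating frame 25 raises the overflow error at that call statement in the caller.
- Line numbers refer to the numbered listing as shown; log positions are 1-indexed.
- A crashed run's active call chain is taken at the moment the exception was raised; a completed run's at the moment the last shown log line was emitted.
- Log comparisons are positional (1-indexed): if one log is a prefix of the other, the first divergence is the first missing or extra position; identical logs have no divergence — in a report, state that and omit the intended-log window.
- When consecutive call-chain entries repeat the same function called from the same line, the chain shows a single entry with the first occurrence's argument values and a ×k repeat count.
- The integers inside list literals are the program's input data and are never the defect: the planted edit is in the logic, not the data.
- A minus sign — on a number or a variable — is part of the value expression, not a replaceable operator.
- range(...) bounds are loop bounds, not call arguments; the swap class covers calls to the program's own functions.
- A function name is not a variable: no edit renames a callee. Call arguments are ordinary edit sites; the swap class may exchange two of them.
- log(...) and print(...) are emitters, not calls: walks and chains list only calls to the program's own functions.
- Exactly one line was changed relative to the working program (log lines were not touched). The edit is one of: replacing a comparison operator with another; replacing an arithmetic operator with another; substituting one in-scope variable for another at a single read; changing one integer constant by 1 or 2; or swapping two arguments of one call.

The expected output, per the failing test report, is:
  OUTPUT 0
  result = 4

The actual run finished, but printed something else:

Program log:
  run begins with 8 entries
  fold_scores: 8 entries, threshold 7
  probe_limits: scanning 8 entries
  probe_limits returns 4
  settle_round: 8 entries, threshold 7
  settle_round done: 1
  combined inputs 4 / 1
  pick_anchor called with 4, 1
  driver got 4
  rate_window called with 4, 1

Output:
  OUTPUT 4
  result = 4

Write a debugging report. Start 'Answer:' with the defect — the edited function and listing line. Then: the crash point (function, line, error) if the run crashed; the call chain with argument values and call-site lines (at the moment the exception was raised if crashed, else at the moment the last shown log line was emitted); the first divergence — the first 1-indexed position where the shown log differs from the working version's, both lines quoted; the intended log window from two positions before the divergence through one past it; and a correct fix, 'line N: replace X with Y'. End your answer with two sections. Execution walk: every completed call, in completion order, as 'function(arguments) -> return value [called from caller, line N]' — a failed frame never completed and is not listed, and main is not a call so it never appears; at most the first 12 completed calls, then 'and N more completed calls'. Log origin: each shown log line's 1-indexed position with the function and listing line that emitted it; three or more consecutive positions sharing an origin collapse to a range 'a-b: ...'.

Answer: the defect is in main at line 45.
Key fact: The logs agree in full; only the final output differs.
Call chain: main -> rate_window(4, 1) (called at line 44).
First divergence: none — the logs agree in full.
Execution walk:
  probe_limits([4, 5, 5, 7, 7, 9, 4, 5]) -> 4  [called from fold_scores, line 27]
  settle_round([4, 5, 5, 7, 7, 9, 4, 5], 7) -> 1  [called from fold_scores, line 28]
  pick_anchor(4, 1) -> 4  [called from fold_scores, line 30]
  fold_scores([4, 5, 5, 7, 7, 9, 4, 5], 7) -> 4  [called from main, line 42]
  rate_window(4, 1) -> 0  [called from main, line 44]
Log line origins:
  1: logged in main at line 41
  2: logged in fold_scores at line 26
  3: logged in probe_limits at line 2
  4: logged in probe_limits at line 7
  5: logged in settle_round at line 11
  6: logged in settle_round at line 16
  7: logged in fold_scores at line 29
  8: logged in pick_anchor at line 20
  9: logged in main at line 43
  10: logged in rate_window at line 33
A correct fix: line 45: replace `bound` with `mid`.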